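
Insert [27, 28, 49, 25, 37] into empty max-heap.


Insert 27: [27]
Insert 28: [28, 27]
Insert 49: [49, 27, 28]
Insert 25: [49, 27, 28, 25]
Insert 37: [49, 37, 28, 25, 27]

Final heap: [49, 37, 28, 25, 27]


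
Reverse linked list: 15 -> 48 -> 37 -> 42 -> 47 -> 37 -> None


Step 1: curr=15, set curr.next=prev(None) | reversed so far: 15
Step 2: curr=48, set curr.next=prev(15) | reversed so far: 48 -> 15
Step 3: curr=37, set curr.next=prev(48) | reversed so far: 37 -> 48 -> 15
Step 4: curr=42, set curr.next=prev(37) | reversed so far: 42 -> 37 -> 48 -> 15
Step 5: curr=47, set curr.next=prev(42) | reversed so far: 47 -> 42 -> 37 -> 48 -> 15
Step 6: curr=37, set curr.next=prev(47) | reversed so far: 37 -> 47 -> 42 -> 37 -> 48 -> 15

37 -> 47 -> 42 -> 37 -> 48 -> 15 -> None


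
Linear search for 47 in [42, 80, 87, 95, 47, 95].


i=0: 42!=47
i=1: 80!=47
i=2: 87!=47
i=3: 95!=47
i=4: 47==47 found!

Found at 4, 5 comps


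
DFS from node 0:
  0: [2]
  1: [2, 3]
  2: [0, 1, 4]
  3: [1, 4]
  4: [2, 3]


Visit 0, push [2]
Visit 2, push [4, 1]
Visit 1, push [3]
Visit 3, push [4]
Visit 4, push []

DFS order: [0, 2, 1, 3, 4]


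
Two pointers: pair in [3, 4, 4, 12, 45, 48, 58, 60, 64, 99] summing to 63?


lo=0(3)+hi=9(99)=102
lo=0(3)+hi=8(64)=67
lo=0(3)+hi=7(60)=63

Yes: 3+60=63


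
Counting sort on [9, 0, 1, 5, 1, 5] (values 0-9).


Input: [9, 0, 1, 5, 1, 5]
Counts: [1, 2, 0, 0, 0, 2, 0, 0, 0, 1]

Sorted: [0, 1, 1, 5, 5, 9]


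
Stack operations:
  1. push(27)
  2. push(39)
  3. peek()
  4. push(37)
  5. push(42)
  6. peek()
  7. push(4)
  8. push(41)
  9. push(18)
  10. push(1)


push(27) -> [27]
push(39) -> [27, 39]
peek()->39
push(37) -> [27, 39, 37]
push(42) -> [27, 39, 37, 42]
peek()->42
push(4) -> [27, 39, 37, 42, 4]
push(41) -> [27, 39, 37, 42, 4, 41]
push(18) -> [27, 39, 37, 42, 4, 41, 18]
push(1) -> [27, 39, 37, 42, 4, 41, 18, 1]

Final stack: [27, 39, 37, 42, 4, 41, 18, 1]


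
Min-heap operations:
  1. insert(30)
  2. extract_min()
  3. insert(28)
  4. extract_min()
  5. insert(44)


insert(30) -> [30]
extract_min()->30, []
insert(28) -> [28]
extract_min()->28, []
insert(44) -> [44]

Final heap: [44]


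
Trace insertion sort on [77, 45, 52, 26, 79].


Initial: [77, 45, 52, 26, 79]
Insert 45: [45, 77, 52, 26, 79]
Insert 52: [45, 52, 77, 26, 79]
Insert 26: [26, 45, 52, 77, 79]
Insert 79: [26, 45, 52, 77, 79]

Sorted: [26, 45, 52, 77, 79]


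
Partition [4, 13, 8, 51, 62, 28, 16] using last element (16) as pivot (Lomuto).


Pivot: 16
  4 <= 16: advance i (no swap)
  13 <= 16: advance i (no swap)
  8 <= 16: advance i (no swap)
Place pivot at 3: [4, 13, 8, 16, 62, 28, 51]

Partitioned: [4, 13, 8, 16, 62, 28, 51]


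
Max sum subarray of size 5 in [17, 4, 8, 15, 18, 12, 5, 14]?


[0:5]: 62
[1:6]: 57
[2:7]: 58
[3:8]: 64

Max: 64 at [3:8]


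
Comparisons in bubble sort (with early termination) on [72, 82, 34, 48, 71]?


Algorithm: bubble sort (with early termination)
Input: [72, 82, 34, 48, 71]
Sorted: [34, 48, 71, 72, 82]

9


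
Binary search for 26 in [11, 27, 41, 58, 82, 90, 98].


Step 1: lo=0, hi=6, mid=3, val=58
Step 2: lo=0, hi=2, mid=1, val=27
Step 3: lo=0, hi=0, mid=0, val=11

Not found


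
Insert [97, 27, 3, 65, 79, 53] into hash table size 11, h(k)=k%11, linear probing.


Insert 97: h=9 -> slot 9
Insert 27: h=5 -> slot 5
Insert 3: h=3 -> slot 3
Insert 65: h=10 -> slot 10
Insert 79: h=2 -> slot 2
Insert 53: h=9, 2 probes -> slot 0

Table: [53, None, 79, 3, None, 27, None, None, None, 97, 65]


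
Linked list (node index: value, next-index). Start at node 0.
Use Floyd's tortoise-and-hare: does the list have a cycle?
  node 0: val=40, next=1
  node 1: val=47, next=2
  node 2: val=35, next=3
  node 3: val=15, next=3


Floyd's tortoise (slow, +1) and hare (fast, +2):
  init: slow=0, fast=0
  step 1: slow=1, fast=2
  step 2: slow=2, fast=3
  step 3: slow=3, fast=3
  slow == fast at node 3: cycle detected

Cycle: yes


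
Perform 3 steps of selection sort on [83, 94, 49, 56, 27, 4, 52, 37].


Initial: [83, 94, 49, 56, 27, 4, 52, 37]
Step 1: min=4 at 5
  Swap: [4, 94, 49, 56, 27, 83, 52, 37]
Step 2: min=27 at 4
  Swap: [4, 27, 49, 56, 94, 83, 52, 37]
Step 3: min=37 at 7
  Swap: [4, 27, 37, 56, 94, 83, 52, 49]

After 3 steps: [4, 27, 37, 56, 94, 83, 52, 49]


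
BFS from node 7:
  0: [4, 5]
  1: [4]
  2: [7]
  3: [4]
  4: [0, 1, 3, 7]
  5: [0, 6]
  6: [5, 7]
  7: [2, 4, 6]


Visit 7, enqueue [2, 4, 6]
Visit 2, enqueue []
Visit 4, enqueue [0, 1, 3]
Visit 6, enqueue [5]
Visit 0, enqueue []
Visit 1, enqueue []
Visit 3, enqueue []
Visit 5, enqueue []

BFS order: [7, 2, 4, 6, 0, 1, 3, 5]


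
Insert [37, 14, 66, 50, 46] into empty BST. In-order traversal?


Insert 37: root
Insert 14: L from 37
Insert 66: R from 37
Insert 50: R from 37 -> L from 66
Insert 46: R from 37 -> L from 66 -> L from 50

In-order: [14, 37, 46, 50, 66]


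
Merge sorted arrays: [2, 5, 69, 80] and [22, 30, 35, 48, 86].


Take 2 from A
Take 5 from A
Take 22 from B
Take 30 from B
Take 35 from B
Take 48 from B
Take 69 from A
Take 80 from A

Merged: [2, 5, 22, 30, 35, 48, 69, 80, 86]


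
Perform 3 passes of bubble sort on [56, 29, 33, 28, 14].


Initial: [56, 29, 33, 28, 14]
Pass 1: [29, 33, 28, 14, 56] (4 swaps)
Pass 2: [29, 28, 14, 33, 56] (2 swaps)
Pass 3: [28, 14, 29, 33, 56] (2 swaps)

After 3 passes: [28, 14, 29, 33, 56]


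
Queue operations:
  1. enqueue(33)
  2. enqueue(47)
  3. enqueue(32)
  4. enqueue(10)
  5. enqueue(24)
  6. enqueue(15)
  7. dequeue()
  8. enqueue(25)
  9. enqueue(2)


enqueue(33) -> [33]
enqueue(47) -> [33, 47]
enqueue(32) -> [33, 47, 32]
enqueue(10) -> [33, 47, 32, 10]
enqueue(24) -> [33, 47, 32, 10, 24]
enqueue(15) -> [33, 47, 32, 10, 24, 15]
dequeue()->33, [47, 32, 10, 24, 15]
enqueue(25) -> [47, 32, 10, 24, 15, 25]
enqueue(2) -> [47, 32, 10, 24, 15, 25, 2]

Final queue: [47, 32, 10, 24, 15, 25, 2]


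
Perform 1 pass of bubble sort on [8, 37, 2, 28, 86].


Initial: [8, 37, 2, 28, 86]
Pass 1: [8, 2, 28, 37, 86] (2 swaps)

After 1 pass: [8, 2, 28, 37, 86]


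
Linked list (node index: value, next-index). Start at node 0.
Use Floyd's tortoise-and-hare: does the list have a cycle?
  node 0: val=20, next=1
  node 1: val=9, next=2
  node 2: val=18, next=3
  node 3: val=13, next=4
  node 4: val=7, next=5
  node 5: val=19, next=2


Floyd's tortoise (slow, +1) and hare (fast, +2):
  init: slow=0, fast=0
  step 1: slow=1, fast=2
  step 2: slow=2, fast=4
  step 3: slow=3, fast=2
  step 4: slow=4, fast=4
  slow == fast at node 4: cycle detected

Cycle: yes


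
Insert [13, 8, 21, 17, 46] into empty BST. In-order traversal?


Insert 13: root
Insert 8: L from 13
Insert 21: R from 13
Insert 17: R from 13 -> L from 21
Insert 46: R from 13 -> R from 21

In-order: [8, 13, 17, 21, 46]


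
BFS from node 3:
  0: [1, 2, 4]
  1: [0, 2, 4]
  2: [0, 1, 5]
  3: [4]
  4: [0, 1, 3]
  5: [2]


Visit 3, enqueue [4]
Visit 4, enqueue [0, 1]
Visit 0, enqueue [2]
Visit 1, enqueue []
Visit 2, enqueue [5]
Visit 5, enqueue []

BFS order: [3, 4, 0, 1, 2, 5]


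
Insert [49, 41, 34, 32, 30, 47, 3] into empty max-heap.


Insert 49: [49]
Insert 41: [49, 41]
Insert 34: [49, 41, 34]
Insert 32: [49, 41, 34, 32]
Insert 30: [49, 41, 34, 32, 30]
Insert 47: [49, 41, 47, 32, 30, 34]
Insert 3: [49, 41, 47, 32, 30, 34, 3]

Final heap: [49, 41, 47, 32, 30, 34, 3]


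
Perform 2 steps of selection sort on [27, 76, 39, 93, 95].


Initial: [27, 76, 39, 93, 95]
Step 1: min=27 at 0
  Swap: [27, 76, 39, 93, 95]
Step 2: min=39 at 2
  Swap: [27, 39, 76, 93, 95]

After 2 steps: [27, 39, 76, 93, 95]


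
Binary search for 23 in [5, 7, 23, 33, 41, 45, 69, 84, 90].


Step 1: lo=0, hi=8, mid=4, val=41
Step 2: lo=0, hi=3, mid=1, val=7
Step 3: lo=2, hi=3, mid=2, val=23

Found at index 2


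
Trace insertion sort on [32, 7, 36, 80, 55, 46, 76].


Initial: [32, 7, 36, 80, 55, 46, 76]
Insert 7: [7, 32, 36, 80, 55, 46, 76]
Insert 36: [7, 32, 36, 80, 55, 46, 76]
Insert 80: [7, 32, 36, 80, 55, 46, 76]
Insert 55: [7, 32, 36, 55, 80, 46, 76]
Insert 46: [7, 32, 36, 46, 55, 80, 76]
Insert 76: [7, 32, 36, 46, 55, 76, 80]

Sorted: [7, 32, 36, 46, 55, 76, 80]


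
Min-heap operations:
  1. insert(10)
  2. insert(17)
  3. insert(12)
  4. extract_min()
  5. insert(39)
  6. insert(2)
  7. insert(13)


insert(10) -> [10]
insert(17) -> [10, 17]
insert(12) -> [10, 17, 12]
extract_min()->10, [12, 17]
insert(39) -> [12, 17, 39]
insert(2) -> [2, 12, 39, 17]
insert(13) -> [2, 12, 39, 17, 13]

Final heap: [2, 12, 39, 17, 13]


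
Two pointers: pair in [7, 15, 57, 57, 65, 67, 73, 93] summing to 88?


lo=0(7)+hi=7(93)=100
lo=0(7)+hi=6(73)=80
lo=1(15)+hi=6(73)=88

Yes: 15+73=88


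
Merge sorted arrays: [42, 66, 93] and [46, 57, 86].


Take 42 from A
Take 46 from B
Take 57 from B
Take 66 from A
Take 86 from B

Merged: [42, 46, 57, 66, 86, 93]


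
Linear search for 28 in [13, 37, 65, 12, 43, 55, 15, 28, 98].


i=0: 13!=28
i=1: 37!=28
i=2: 65!=28
i=3: 12!=28
i=4: 43!=28
i=5: 55!=28
i=6: 15!=28
i=7: 28==28 found!

Found at 7, 8 comps


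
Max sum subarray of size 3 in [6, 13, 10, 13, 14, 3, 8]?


[0:3]: 29
[1:4]: 36
[2:5]: 37
[3:6]: 30
[4:7]: 25

Max: 37 at [2:5]


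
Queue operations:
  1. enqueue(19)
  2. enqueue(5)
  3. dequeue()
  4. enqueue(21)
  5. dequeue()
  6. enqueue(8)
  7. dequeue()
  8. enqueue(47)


enqueue(19) -> [19]
enqueue(5) -> [19, 5]
dequeue()->19, [5]
enqueue(21) -> [5, 21]
dequeue()->5, [21]
enqueue(8) -> [21, 8]
dequeue()->21, [8]
enqueue(47) -> [8, 47]

Final queue: [8, 47]


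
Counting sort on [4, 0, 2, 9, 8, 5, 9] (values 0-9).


Input: [4, 0, 2, 9, 8, 5, 9]
Counts: [1, 0, 1, 0, 1, 1, 0, 0, 1, 2]

Sorted: [0, 2, 4, 5, 8, 9, 9]


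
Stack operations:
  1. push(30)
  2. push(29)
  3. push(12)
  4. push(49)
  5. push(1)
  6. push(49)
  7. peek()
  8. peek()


push(30) -> [30]
push(29) -> [30, 29]
push(12) -> [30, 29, 12]
push(49) -> [30, 29, 12, 49]
push(1) -> [30, 29, 12, 49, 1]
push(49) -> [30, 29, 12, 49, 1, 49]
peek()->49
peek()->49

Final stack: [30, 29, 12, 49, 1, 49]


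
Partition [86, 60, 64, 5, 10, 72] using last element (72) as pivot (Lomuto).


Pivot: 72
  60 <= 72: swap -> [60, 86, 64, 5, 10, 72]
  64 <= 72: swap -> [60, 64, 86, 5, 10, 72]
  5 <= 72: swap -> [60, 64, 5, 86, 10, 72]
  10 <= 72: swap -> [60, 64, 5, 10, 86, 72]
Place pivot at 4: [60, 64, 5, 10, 72, 86]

Partitioned: [60, 64, 5, 10, 72, 86]


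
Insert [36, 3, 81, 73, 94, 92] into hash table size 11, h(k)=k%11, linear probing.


Insert 36: h=3 -> slot 3
Insert 3: h=3, 1 probes -> slot 4
Insert 81: h=4, 1 probes -> slot 5
Insert 73: h=7 -> slot 7
Insert 94: h=6 -> slot 6
Insert 92: h=4, 4 probes -> slot 8

Table: [None, None, None, 36, 3, 81, 94, 73, 92, None, None]


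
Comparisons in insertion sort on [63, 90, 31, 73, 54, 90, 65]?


Algorithm: insertion sort
Input: [63, 90, 31, 73, 54, 90, 65]
Sorted: [31, 54, 63, 65, 73, 90, 90]

14


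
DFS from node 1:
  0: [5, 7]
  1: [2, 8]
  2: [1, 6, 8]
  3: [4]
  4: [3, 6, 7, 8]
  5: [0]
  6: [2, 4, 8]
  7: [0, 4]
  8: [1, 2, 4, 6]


Visit 1, push [8, 2]
Visit 2, push [8, 6]
Visit 6, push [8, 4]
Visit 4, push [8, 7, 3]
Visit 3, push []
Visit 7, push [0]
Visit 0, push [5]
Visit 5, push []
Visit 8, push []

DFS order: [1, 2, 6, 4, 3, 7, 0, 5, 8]


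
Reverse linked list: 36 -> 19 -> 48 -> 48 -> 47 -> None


Step 1: curr=36, set curr.next=prev(None) | reversed so far: 36
Step 2: curr=19, set curr.next=prev(36) | reversed so far: 19 -> 36
Step 3: curr=48, set curr.next=prev(19) | reversed so far: 48 -> 19 -> 36
Step 4: curr=48, set curr.next=prev(48) | reversed so far: 48 -> 48 -> 19 -> 36
Step 5: curr=47, set curr.next=prev(48) | reversed so far: 47 -> 48 -> 48 -> 19 -> 36

47 -> 48 -> 48 -> 19 -> 36 -> None


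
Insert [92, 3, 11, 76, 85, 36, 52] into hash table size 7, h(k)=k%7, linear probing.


Insert 92: h=1 -> slot 1
Insert 3: h=3 -> slot 3
Insert 11: h=4 -> slot 4
Insert 76: h=6 -> slot 6
Insert 85: h=1, 1 probes -> slot 2
Insert 36: h=1, 4 probes -> slot 5
Insert 52: h=3, 4 probes -> slot 0

Table: [52, 92, 85, 3, 11, 36, 76]


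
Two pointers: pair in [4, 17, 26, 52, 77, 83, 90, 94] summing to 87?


lo=0(4)+hi=7(94)=98
lo=0(4)+hi=6(90)=94
lo=0(4)+hi=5(83)=87

Yes: 4+83=87


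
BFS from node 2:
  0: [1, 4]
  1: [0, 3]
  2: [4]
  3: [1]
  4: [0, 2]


Visit 2, enqueue [4]
Visit 4, enqueue [0]
Visit 0, enqueue [1]
Visit 1, enqueue [3]
Visit 3, enqueue []

BFS order: [2, 4, 0, 1, 3]


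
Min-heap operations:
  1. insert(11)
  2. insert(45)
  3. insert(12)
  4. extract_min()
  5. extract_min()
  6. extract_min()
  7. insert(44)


insert(11) -> [11]
insert(45) -> [11, 45]
insert(12) -> [11, 45, 12]
extract_min()->11, [12, 45]
extract_min()->12, [45]
extract_min()->45, []
insert(44) -> [44]

Final heap: [44]


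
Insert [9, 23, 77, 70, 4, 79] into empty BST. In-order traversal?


Insert 9: root
Insert 23: R from 9
Insert 77: R from 9 -> R from 23
Insert 70: R from 9 -> R from 23 -> L from 77
Insert 4: L from 9
Insert 79: R from 9 -> R from 23 -> R from 77

In-order: [4, 9, 23, 70, 77, 79]


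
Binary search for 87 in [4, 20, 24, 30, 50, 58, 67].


Step 1: lo=0, hi=6, mid=3, val=30
Step 2: lo=4, hi=6, mid=5, val=58
Step 3: lo=6, hi=6, mid=6, val=67

Not found


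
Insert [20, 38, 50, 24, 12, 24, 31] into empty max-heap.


Insert 20: [20]
Insert 38: [38, 20]
Insert 50: [50, 20, 38]
Insert 24: [50, 24, 38, 20]
Insert 12: [50, 24, 38, 20, 12]
Insert 24: [50, 24, 38, 20, 12, 24]
Insert 31: [50, 24, 38, 20, 12, 24, 31]

Final heap: [50, 24, 38, 20, 12, 24, 31]


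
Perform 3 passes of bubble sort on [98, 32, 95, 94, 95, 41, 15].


Initial: [98, 32, 95, 94, 95, 41, 15]
Pass 1: [32, 95, 94, 95, 41, 15, 98] (6 swaps)
Pass 2: [32, 94, 95, 41, 15, 95, 98] (3 swaps)
Pass 3: [32, 94, 41, 15, 95, 95, 98] (2 swaps)

After 3 passes: [32, 94, 41, 15, 95, 95, 98]


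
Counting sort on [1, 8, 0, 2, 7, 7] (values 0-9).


Input: [1, 8, 0, 2, 7, 7]
Counts: [1, 1, 1, 0, 0, 0, 0, 2, 1, 0]

Sorted: [0, 1, 2, 7, 7, 8]


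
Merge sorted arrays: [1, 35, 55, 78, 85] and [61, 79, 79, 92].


Take 1 from A
Take 35 from A
Take 55 from A
Take 61 from B
Take 78 from A
Take 79 from B
Take 79 from B
Take 85 from A

Merged: [1, 35, 55, 61, 78, 79, 79, 85, 92]


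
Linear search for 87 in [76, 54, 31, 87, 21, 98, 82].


i=0: 76!=87
i=1: 54!=87
i=2: 31!=87
i=3: 87==87 found!

Found at 3, 4 comps


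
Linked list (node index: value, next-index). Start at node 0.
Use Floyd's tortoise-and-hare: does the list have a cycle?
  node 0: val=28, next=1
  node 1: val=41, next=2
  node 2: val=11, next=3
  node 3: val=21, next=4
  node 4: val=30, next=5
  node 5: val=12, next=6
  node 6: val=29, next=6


Floyd's tortoise (slow, +1) and hare (fast, +2):
  init: slow=0, fast=0
  step 1: slow=1, fast=2
  step 2: slow=2, fast=4
  step 3: slow=3, fast=6
  step 4: slow=4, fast=6
  step 5: slow=5, fast=6
  step 6: slow=6, fast=6
  slow == fast at node 6: cycle detected

Cycle: yes


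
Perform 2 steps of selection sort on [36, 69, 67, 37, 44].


Initial: [36, 69, 67, 37, 44]
Step 1: min=36 at 0
  Swap: [36, 69, 67, 37, 44]
Step 2: min=37 at 3
  Swap: [36, 37, 67, 69, 44]

After 2 steps: [36, 37, 67, 69, 44]


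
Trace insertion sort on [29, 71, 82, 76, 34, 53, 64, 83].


Initial: [29, 71, 82, 76, 34, 53, 64, 83]
Insert 71: [29, 71, 82, 76, 34, 53, 64, 83]
Insert 82: [29, 71, 82, 76, 34, 53, 64, 83]
Insert 76: [29, 71, 76, 82, 34, 53, 64, 83]
Insert 34: [29, 34, 71, 76, 82, 53, 64, 83]
Insert 53: [29, 34, 53, 71, 76, 82, 64, 83]
Insert 64: [29, 34, 53, 64, 71, 76, 82, 83]
Insert 83: [29, 34, 53, 64, 71, 76, 82, 83]

Sorted: [29, 34, 53, 64, 71, 76, 82, 83]


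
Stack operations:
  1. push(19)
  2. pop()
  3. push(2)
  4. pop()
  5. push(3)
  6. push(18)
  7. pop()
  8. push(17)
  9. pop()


push(19) -> [19]
pop()->19, []
push(2) -> [2]
pop()->2, []
push(3) -> [3]
push(18) -> [3, 18]
pop()->18, [3]
push(17) -> [3, 17]
pop()->17, [3]

Final stack: [3]


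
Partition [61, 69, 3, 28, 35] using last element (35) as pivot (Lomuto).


Pivot: 35
  3 <= 35: swap -> [3, 69, 61, 28, 35]
  28 <= 35: swap -> [3, 28, 61, 69, 35]
Place pivot at 2: [3, 28, 35, 69, 61]

Partitioned: [3, 28, 35, 69, 61]


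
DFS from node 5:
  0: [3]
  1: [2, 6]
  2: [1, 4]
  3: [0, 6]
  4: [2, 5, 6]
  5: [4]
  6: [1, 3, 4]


Visit 5, push [4]
Visit 4, push [6, 2]
Visit 2, push [1]
Visit 1, push [6]
Visit 6, push [3]
Visit 3, push [0]
Visit 0, push []

DFS order: [5, 4, 2, 1, 6, 3, 0]


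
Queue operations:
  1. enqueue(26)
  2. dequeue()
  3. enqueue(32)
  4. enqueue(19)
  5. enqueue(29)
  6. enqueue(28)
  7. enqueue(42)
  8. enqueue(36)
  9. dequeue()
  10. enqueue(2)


enqueue(26) -> [26]
dequeue()->26, []
enqueue(32) -> [32]
enqueue(19) -> [32, 19]
enqueue(29) -> [32, 19, 29]
enqueue(28) -> [32, 19, 29, 28]
enqueue(42) -> [32, 19, 29, 28, 42]
enqueue(36) -> [32, 19, 29, 28, 42, 36]
dequeue()->32, [19, 29, 28, 42, 36]
enqueue(2) -> [19, 29, 28, 42, 36, 2]

Final queue: [19, 29, 28, 42, 36, 2]


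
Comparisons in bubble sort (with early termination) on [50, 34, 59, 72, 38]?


Algorithm: bubble sort (with early termination)
Input: [50, 34, 59, 72, 38]
Sorted: [34, 38, 50, 59, 72]

10


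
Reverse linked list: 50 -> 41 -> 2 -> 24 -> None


Step 1: curr=50, set curr.next=prev(None) | reversed so far: 50
Step 2: curr=41, set curr.next=prev(50) | reversed so far: 41 -> 50
Step 3: curr=2, set curr.next=prev(41) | reversed so far: 2 -> 41 -> 50
Step 4: curr=24, set curr.next=prev(2) | reversed so far: 24 -> 2 -> 41 -> 50

24 -> 2 -> 41 -> 50 -> None


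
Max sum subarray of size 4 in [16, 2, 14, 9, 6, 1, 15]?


[0:4]: 41
[1:5]: 31
[2:6]: 30
[3:7]: 31

Max: 41 at [0:4]


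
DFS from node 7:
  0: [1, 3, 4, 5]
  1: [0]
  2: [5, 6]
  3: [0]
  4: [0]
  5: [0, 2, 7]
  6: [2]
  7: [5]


Visit 7, push [5]
Visit 5, push [2, 0]
Visit 0, push [4, 3, 1]
Visit 1, push []
Visit 3, push []
Visit 4, push []
Visit 2, push [6]
Visit 6, push []

DFS order: [7, 5, 0, 1, 3, 4, 2, 6]


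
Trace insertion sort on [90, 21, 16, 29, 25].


Initial: [90, 21, 16, 29, 25]
Insert 21: [21, 90, 16, 29, 25]
Insert 16: [16, 21, 90, 29, 25]
Insert 29: [16, 21, 29, 90, 25]
Insert 25: [16, 21, 25, 29, 90]

Sorted: [16, 21, 25, 29, 90]


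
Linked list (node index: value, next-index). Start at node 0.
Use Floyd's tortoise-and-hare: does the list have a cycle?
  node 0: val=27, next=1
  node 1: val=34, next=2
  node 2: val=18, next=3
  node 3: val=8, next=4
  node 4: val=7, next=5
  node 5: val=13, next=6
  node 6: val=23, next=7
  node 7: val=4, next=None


Floyd's tortoise (slow, +1) and hare (fast, +2):
  init: slow=0, fast=0
  step 1: slow=1, fast=2
  step 2: slow=2, fast=4
  step 3: slow=3, fast=6
  step 4: fast 6->7->None, no cycle

Cycle: no


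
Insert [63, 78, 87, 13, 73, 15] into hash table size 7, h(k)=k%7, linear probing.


Insert 63: h=0 -> slot 0
Insert 78: h=1 -> slot 1
Insert 87: h=3 -> slot 3
Insert 13: h=6 -> slot 6
Insert 73: h=3, 1 probes -> slot 4
Insert 15: h=1, 1 probes -> slot 2

Table: [63, 78, 15, 87, 73, None, 13]


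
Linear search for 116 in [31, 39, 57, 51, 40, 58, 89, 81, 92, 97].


i=0: 31!=116
i=1: 39!=116
i=2: 57!=116
i=3: 51!=116
i=4: 40!=116
i=5: 58!=116
i=6: 89!=116
i=7: 81!=116
i=8: 92!=116
i=9: 97!=116

Not found, 10 comps


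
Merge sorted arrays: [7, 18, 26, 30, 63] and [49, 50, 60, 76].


Take 7 from A
Take 18 from A
Take 26 from A
Take 30 from A
Take 49 from B
Take 50 from B
Take 60 from B
Take 63 from A

Merged: [7, 18, 26, 30, 49, 50, 60, 63, 76]


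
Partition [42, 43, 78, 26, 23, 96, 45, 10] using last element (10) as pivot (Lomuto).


Pivot: 10
Place pivot at 0: [10, 43, 78, 26, 23, 96, 45, 42]

Partitioned: [10, 43, 78, 26, 23, 96, 45, 42]


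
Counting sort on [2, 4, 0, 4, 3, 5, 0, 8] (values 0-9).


Input: [2, 4, 0, 4, 3, 5, 0, 8]
Counts: [2, 0, 1, 1, 2, 1, 0, 0, 1, 0]

Sorted: [0, 0, 2, 3, 4, 4, 5, 8]


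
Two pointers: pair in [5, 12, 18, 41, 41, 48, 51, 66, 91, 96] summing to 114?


lo=0(5)+hi=9(96)=101
lo=1(12)+hi=9(96)=108
lo=2(18)+hi=9(96)=114

Yes: 18+96=114


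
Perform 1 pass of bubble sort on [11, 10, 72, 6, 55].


Initial: [11, 10, 72, 6, 55]
Pass 1: [10, 11, 6, 55, 72] (3 swaps)

After 1 pass: [10, 11, 6, 55, 72]


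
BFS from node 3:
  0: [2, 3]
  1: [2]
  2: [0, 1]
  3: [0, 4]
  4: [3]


Visit 3, enqueue [0, 4]
Visit 0, enqueue [2]
Visit 4, enqueue []
Visit 2, enqueue [1]
Visit 1, enqueue []

BFS order: [3, 0, 4, 2, 1]


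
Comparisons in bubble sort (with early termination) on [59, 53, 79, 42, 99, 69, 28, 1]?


Algorithm: bubble sort (with early termination)
Input: [59, 53, 79, 42, 99, 69, 28, 1]
Sorted: [1, 28, 42, 53, 59, 69, 79, 99]

28


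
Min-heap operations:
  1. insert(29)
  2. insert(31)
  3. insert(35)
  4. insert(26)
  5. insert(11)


insert(29) -> [29]
insert(31) -> [29, 31]
insert(35) -> [29, 31, 35]
insert(26) -> [26, 29, 35, 31]
insert(11) -> [11, 26, 35, 31, 29]

Final heap: [11, 26, 35, 31, 29]


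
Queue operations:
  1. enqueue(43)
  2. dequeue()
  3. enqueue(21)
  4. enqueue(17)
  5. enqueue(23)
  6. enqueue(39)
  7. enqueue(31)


enqueue(43) -> [43]
dequeue()->43, []
enqueue(21) -> [21]
enqueue(17) -> [21, 17]
enqueue(23) -> [21, 17, 23]
enqueue(39) -> [21, 17, 23, 39]
enqueue(31) -> [21, 17, 23, 39, 31]

Final queue: [21, 17, 23, 39, 31]


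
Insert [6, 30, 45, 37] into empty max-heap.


Insert 6: [6]
Insert 30: [30, 6]
Insert 45: [45, 6, 30]
Insert 37: [45, 37, 30, 6]

Final heap: [45, 37, 30, 6]


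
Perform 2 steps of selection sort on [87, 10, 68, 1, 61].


Initial: [87, 10, 68, 1, 61]
Step 1: min=1 at 3
  Swap: [1, 10, 68, 87, 61]
Step 2: min=10 at 1
  Swap: [1, 10, 68, 87, 61]

After 2 steps: [1, 10, 68, 87, 61]


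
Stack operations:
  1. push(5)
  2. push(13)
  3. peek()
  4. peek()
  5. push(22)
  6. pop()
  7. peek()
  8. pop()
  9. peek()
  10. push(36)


push(5) -> [5]
push(13) -> [5, 13]
peek()->13
peek()->13
push(22) -> [5, 13, 22]
pop()->22, [5, 13]
peek()->13
pop()->13, [5]
peek()->5
push(36) -> [5, 36]

Final stack: [5, 36]


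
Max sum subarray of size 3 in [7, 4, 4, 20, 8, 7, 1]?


[0:3]: 15
[1:4]: 28
[2:5]: 32
[3:6]: 35
[4:7]: 16

Max: 35 at [3:6]


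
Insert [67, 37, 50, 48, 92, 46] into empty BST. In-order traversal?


Insert 67: root
Insert 37: L from 67
Insert 50: L from 67 -> R from 37
Insert 48: L from 67 -> R from 37 -> L from 50
Insert 92: R from 67
Insert 46: L from 67 -> R from 37 -> L from 50 -> L from 48

In-order: [37, 46, 48, 50, 67, 92]


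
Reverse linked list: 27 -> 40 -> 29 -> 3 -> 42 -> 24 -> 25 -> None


Step 1: curr=27, set curr.next=prev(None) | reversed so far: 27
Step 2: curr=40, set curr.next=prev(27) | reversed so far: 40 -> 27
Step 3: curr=29, set curr.next=prev(40) | reversed so far: 29 -> 40 -> 27
Step 4: curr=3, set curr.next=prev(29) | reversed so far: 3 -> 29 -> 40 -> 27
Step 5: curr=42, set curr.next=prev(3) | reversed so far: 42 -> 3 -> 29 -> 40 -> 27
Step 6: curr=24, set curr.next=prev(42) | reversed so far: 24 -> 42 -> 3 -> 29 -> 40 -> 27
Step 7: curr=25, set curr.next=prev(24) | reversed so far: 25 -> 24 -> 42 -> 3 -> 29 -> 40 -> 27

25 -> 24 -> 42 -> 3 -> 29 -> 40 -> 27 -> None


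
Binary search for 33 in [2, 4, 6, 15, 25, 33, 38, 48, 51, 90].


Step 1: lo=0, hi=9, mid=4, val=25
Step 2: lo=5, hi=9, mid=7, val=48
Step 3: lo=5, hi=6, mid=5, val=33

Found at index 5


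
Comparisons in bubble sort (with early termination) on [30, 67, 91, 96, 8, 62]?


Algorithm: bubble sort (with early termination)
Input: [30, 67, 91, 96, 8, 62]
Sorted: [8, 30, 62, 67, 91, 96]

15


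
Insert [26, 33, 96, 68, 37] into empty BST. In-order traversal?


Insert 26: root
Insert 33: R from 26
Insert 96: R from 26 -> R from 33
Insert 68: R from 26 -> R from 33 -> L from 96
Insert 37: R from 26 -> R from 33 -> L from 96 -> L from 68

In-order: [26, 33, 37, 68, 96]


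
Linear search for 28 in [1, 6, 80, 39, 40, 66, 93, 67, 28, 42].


i=0: 1!=28
i=1: 6!=28
i=2: 80!=28
i=3: 39!=28
i=4: 40!=28
i=5: 66!=28
i=6: 93!=28
i=7: 67!=28
i=8: 28==28 found!

Found at 8, 9 comps


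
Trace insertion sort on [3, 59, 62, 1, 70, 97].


Initial: [3, 59, 62, 1, 70, 97]
Insert 59: [3, 59, 62, 1, 70, 97]
Insert 62: [3, 59, 62, 1, 70, 97]
Insert 1: [1, 3, 59, 62, 70, 97]
Insert 70: [1, 3, 59, 62, 70, 97]
Insert 97: [1, 3, 59, 62, 70, 97]

Sorted: [1, 3, 59, 62, 70, 97]


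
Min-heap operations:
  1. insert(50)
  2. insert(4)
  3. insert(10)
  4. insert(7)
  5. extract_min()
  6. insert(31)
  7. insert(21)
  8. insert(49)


insert(50) -> [50]
insert(4) -> [4, 50]
insert(10) -> [4, 50, 10]
insert(7) -> [4, 7, 10, 50]
extract_min()->4, [7, 50, 10]
insert(31) -> [7, 31, 10, 50]
insert(21) -> [7, 21, 10, 50, 31]
insert(49) -> [7, 21, 10, 50, 31, 49]

Final heap: [7, 21, 10, 50, 31, 49]


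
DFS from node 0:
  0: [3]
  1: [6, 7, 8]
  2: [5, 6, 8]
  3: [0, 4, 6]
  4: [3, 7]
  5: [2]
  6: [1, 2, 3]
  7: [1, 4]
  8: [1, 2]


Visit 0, push [3]
Visit 3, push [6, 4]
Visit 4, push [7]
Visit 7, push [1]
Visit 1, push [8, 6]
Visit 6, push [2]
Visit 2, push [8, 5]
Visit 5, push []
Visit 8, push []

DFS order: [0, 3, 4, 7, 1, 6, 2, 5, 8]


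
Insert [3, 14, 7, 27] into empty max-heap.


Insert 3: [3]
Insert 14: [14, 3]
Insert 7: [14, 3, 7]
Insert 27: [27, 14, 7, 3]

Final heap: [27, 14, 7, 3]


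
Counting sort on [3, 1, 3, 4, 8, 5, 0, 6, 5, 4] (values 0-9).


Input: [3, 1, 3, 4, 8, 5, 0, 6, 5, 4]
Counts: [1, 1, 0, 2, 2, 2, 1, 0, 1, 0]

Sorted: [0, 1, 3, 3, 4, 4, 5, 5, 6, 8]


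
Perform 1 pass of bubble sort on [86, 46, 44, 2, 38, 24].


Initial: [86, 46, 44, 2, 38, 24]
Pass 1: [46, 44, 2, 38, 24, 86] (5 swaps)

After 1 pass: [46, 44, 2, 38, 24, 86]


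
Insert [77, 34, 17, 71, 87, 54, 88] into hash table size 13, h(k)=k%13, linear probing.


Insert 77: h=12 -> slot 12
Insert 34: h=8 -> slot 8
Insert 17: h=4 -> slot 4
Insert 71: h=6 -> slot 6
Insert 87: h=9 -> slot 9
Insert 54: h=2 -> slot 2
Insert 88: h=10 -> slot 10

Table: [None, None, 54, None, 17, None, 71, None, 34, 87, 88, None, 77]


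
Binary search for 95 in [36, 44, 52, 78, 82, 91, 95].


Step 1: lo=0, hi=6, mid=3, val=78
Step 2: lo=4, hi=6, mid=5, val=91
Step 3: lo=6, hi=6, mid=6, val=95

Found at index 6


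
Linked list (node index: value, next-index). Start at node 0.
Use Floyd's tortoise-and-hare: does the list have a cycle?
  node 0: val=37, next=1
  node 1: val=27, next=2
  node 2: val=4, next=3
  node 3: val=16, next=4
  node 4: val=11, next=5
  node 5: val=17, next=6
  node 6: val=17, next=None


Floyd's tortoise (slow, +1) and hare (fast, +2):
  init: slow=0, fast=0
  step 1: slow=1, fast=2
  step 2: slow=2, fast=4
  step 3: slow=3, fast=6
  step 4: fast -> None, no cycle

Cycle: no


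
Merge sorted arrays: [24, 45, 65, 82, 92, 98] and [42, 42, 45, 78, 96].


Take 24 from A
Take 42 from B
Take 42 from B
Take 45 from A
Take 45 from B
Take 65 from A
Take 78 from B
Take 82 from A
Take 92 from A
Take 96 from B

Merged: [24, 42, 42, 45, 45, 65, 78, 82, 92, 96, 98]


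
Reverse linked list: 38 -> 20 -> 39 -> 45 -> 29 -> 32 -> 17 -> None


Step 1: curr=38, set curr.next=prev(None) | reversed so far: 38
Step 2: curr=20, set curr.next=prev(38) | reversed so far: 20 -> 38
Step 3: curr=39, set curr.next=prev(20) | reversed so far: 39 -> 20 -> 38
Step 4: curr=45, set curr.next=prev(39) | reversed so far: 45 -> 39 -> 20 -> 38
Step 5: curr=29, set curr.next=prev(45) | reversed so far: 29 -> 45 -> 39 -> 20 -> 38
Step 6: curr=32, set curr.next=prev(29) | reversed so far: 32 -> 29 -> 45 -> 39 -> 20 -> 38
Step 7: curr=17, set curr.next=prev(32) | reversed so far: 17 -> 32 -> 29 -> 45 -> 39 -> 20 -> 38

17 -> 32 -> 29 -> 45 -> 39 -> 20 -> 38 -> None


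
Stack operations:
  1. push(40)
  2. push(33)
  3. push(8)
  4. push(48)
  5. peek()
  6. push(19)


push(40) -> [40]
push(33) -> [40, 33]
push(8) -> [40, 33, 8]
push(48) -> [40, 33, 8, 48]
peek()->48
push(19) -> [40, 33, 8, 48, 19]

Final stack: [40, 33, 8, 48, 19]


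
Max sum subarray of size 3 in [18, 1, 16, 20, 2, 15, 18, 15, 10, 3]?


[0:3]: 35
[1:4]: 37
[2:5]: 38
[3:6]: 37
[4:7]: 35
[5:8]: 48
[6:9]: 43
[7:10]: 28

Max: 48 at [5:8]


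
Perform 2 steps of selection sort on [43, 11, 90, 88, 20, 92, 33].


Initial: [43, 11, 90, 88, 20, 92, 33]
Step 1: min=11 at 1
  Swap: [11, 43, 90, 88, 20, 92, 33]
Step 2: min=20 at 4
  Swap: [11, 20, 90, 88, 43, 92, 33]

After 2 steps: [11, 20, 90, 88, 43, 92, 33]


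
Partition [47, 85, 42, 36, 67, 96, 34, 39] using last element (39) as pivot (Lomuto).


Pivot: 39
  36 <= 39: swap -> [36, 85, 42, 47, 67, 96, 34, 39]
  34 <= 39: swap -> [36, 34, 42, 47, 67, 96, 85, 39]
Place pivot at 2: [36, 34, 39, 47, 67, 96, 85, 42]

Partitioned: [36, 34, 39, 47, 67, 96, 85, 42]


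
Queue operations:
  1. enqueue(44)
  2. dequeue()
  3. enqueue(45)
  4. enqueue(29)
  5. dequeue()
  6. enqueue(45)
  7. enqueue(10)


enqueue(44) -> [44]
dequeue()->44, []
enqueue(45) -> [45]
enqueue(29) -> [45, 29]
dequeue()->45, [29]
enqueue(45) -> [29, 45]
enqueue(10) -> [29, 45, 10]

Final queue: [29, 45, 10]


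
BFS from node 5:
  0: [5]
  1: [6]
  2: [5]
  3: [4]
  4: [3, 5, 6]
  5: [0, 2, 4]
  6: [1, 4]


Visit 5, enqueue [0, 2, 4]
Visit 0, enqueue []
Visit 2, enqueue []
Visit 4, enqueue [3, 6]
Visit 3, enqueue []
Visit 6, enqueue [1]
Visit 1, enqueue []

BFS order: [5, 0, 2, 4, 3, 6, 1]


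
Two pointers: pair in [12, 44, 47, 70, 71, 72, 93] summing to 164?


lo=0(12)+hi=6(93)=105
lo=1(44)+hi=6(93)=137
lo=2(47)+hi=6(93)=140
lo=3(70)+hi=6(93)=163
lo=4(71)+hi=6(93)=164

Yes: 71+93=164


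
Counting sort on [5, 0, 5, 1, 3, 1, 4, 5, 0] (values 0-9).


Input: [5, 0, 5, 1, 3, 1, 4, 5, 0]
Counts: [2, 2, 0, 1, 1, 3, 0, 0, 0, 0]

Sorted: [0, 0, 1, 1, 3, 4, 5, 5, 5]


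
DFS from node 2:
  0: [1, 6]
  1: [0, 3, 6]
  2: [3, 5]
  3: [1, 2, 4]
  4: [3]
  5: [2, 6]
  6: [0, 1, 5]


Visit 2, push [5, 3]
Visit 3, push [4, 1]
Visit 1, push [6, 0]
Visit 0, push [6]
Visit 6, push [5]
Visit 5, push []
Visit 4, push []

DFS order: [2, 3, 1, 0, 6, 5, 4]


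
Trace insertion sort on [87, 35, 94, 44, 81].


Initial: [87, 35, 94, 44, 81]
Insert 35: [35, 87, 94, 44, 81]
Insert 94: [35, 87, 94, 44, 81]
Insert 44: [35, 44, 87, 94, 81]
Insert 81: [35, 44, 81, 87, 94]

Sorted: [35, 44, 81, 87, 94]


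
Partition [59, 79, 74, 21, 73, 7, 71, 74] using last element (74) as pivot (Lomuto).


Pivot: 74
  59 <= 74: advance i (no swap)
  74 <= 74: swap -> [59, 74, 79, 21, 73, 7, 71, 74]
  21 <= 74: swap -> [59, 74, 21, 79, 73, 7, 71, 74]
  73 <= 74: swap -> [59, 74, 21, 73, 79, 7, 71, 74]
  7 <= 74: swap -> [59, 74, 21, 73, 7, 79, 71, 74]
  71 <= 74: swap -> [59, 74, 21, 73, 7, 71, 79, 74]
Place pivot at 6: [59, 74, 21, 73, 7, 71, 74, 79]

Partitioned: [59, 74, 21, 73, 7, 71, 74, 79]


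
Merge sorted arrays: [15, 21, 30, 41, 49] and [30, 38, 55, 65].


Take 15 from A
Take 21 from A
Take 30 from A
Take 30 from B
Take 38 from B
Take 41 from A
Take 49 from A

Merged: [15, 21, 30, 30, 38, 41, 49, 55, 65]


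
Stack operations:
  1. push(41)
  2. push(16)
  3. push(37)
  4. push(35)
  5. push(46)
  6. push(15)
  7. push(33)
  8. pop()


push(41) -> [41]
push(16) -> [41, 16]
push(37) -> [41, 16, 37]
push(35) -> [41, 16, 37, 35]
push(46) -> [41, 16, 37, 35, 46]
push(15) -> [41, 16, 37, 35, 46, 15]
push(33) -> [41, 16, 37, 35, 46, 15, 33]
pop()->33, [41, 16, 37, 35, 46, 15]

Final stack: [41, 16, 37, 35, 46, 15]


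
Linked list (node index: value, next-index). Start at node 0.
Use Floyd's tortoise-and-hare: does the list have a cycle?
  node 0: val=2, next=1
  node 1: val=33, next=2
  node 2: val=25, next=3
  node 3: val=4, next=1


Floyd's tortoise (slow, +1) and hare (fast, +2):
  init: slow=0, fast=0
  step 1: slow=1, fast=2
  step 2: slow=2, fast=1
  step 3: slow=3, fast=3
  slow == fast at node 3: cycle detected

Cycle: yes


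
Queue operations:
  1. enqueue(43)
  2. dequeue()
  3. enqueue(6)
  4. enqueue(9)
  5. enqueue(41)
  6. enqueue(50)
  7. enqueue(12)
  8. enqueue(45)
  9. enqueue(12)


enqueue(43) -> [43]
dequeue()->43, []
enqueue(6) -> [6]
enqueue(9) -> [6, 9]
enqueue(41) -> [6, 9, 41]
enqueue(50) -> [6, 9, 41, 50]
enqueue(12) -> [6, 9, 41, 50, 12]
enqueue(45) -> [6, 9, 41, 50, 12, 45]
enqueue(12) -> [6, 9, 41, 50, 12, 45, 12]

Final queue: [6, 9, 41, 50, 12, 45, 12]


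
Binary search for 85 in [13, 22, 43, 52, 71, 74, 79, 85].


Step 1: lo=0, hi=7, mid=3, val=52
Step 2: lo=4, hi=7, mid=5, val=74
Step 3: lo=6, hi=7, mid=6, val=79
Step 4: lo=7, hi=7, mid=7, val=85

Found at index 7


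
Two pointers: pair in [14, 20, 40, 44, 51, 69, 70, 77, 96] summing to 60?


lo=0(14)+hi=8(96)=110
lo=0(14)+hi=7(77)=91
lo=0(14)+hi=6(70)=84
lo=0(14)+hi=5(69)=83
lo=0(14)+hi=4(51)=65
lo=0(14)+hi=3(44)=58
lo=1(20)+hi=3(44)=64
lo=1(20)+hi=2(40)=60

Yes: 20+40=60


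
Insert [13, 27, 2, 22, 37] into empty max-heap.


Insert 13: [13]
Insert 27: [27, 13]
Insert 2: [27, 13, 2]
Insert 22: [27, 22, 2, 13]
Insert 37: [37, 27, 2, 13, 22]

Final heap: [37, 27, 2, 13, 22]


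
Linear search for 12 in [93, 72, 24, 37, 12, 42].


i=0: 93!=12
i=1: 72!=12
i=2: 24!=12
i=3: 37!=12
i=4: 12==12 found!

Found at 4, 5 comps


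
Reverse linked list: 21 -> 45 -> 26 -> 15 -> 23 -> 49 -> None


Step 1: curr=21, set curr.next=prev(None) | reversed so far: 21
Step 2: curr=45, set curr.next=prev(21) | reversed so far: 45 -> 21
Step 3: curr=26, set curr.next=prev(45) | reversed so far: 26 -> 45 -> 21
Step 4: curr=15, set curr.next=prev(26) | reversed so far: 15 -> 26 -> 45 -> 21
Step 5: curr=23, set curr.next=prev(15) | reversed so far: 23 -> 15 -> 26 -> 45 -> 21
Step 6: curr=49, set curr.next=prev(23) | reversed so far: 49 -> 23 -> 15 -> 26 -> 45 -> 21

49 -> 23 -> 15 -> 26 -> 45 -> 21 -> None


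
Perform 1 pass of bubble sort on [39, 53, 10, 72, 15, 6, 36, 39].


Initial: [39, 53, 10, 72, 15, 6, 36, 39]
Pass 1: [39, 10, 53, 15, 6, 36, 39, 72] (5 swaps)

After 1 pass: [39, 10, 53, 15, 6, 36, 39, 72]


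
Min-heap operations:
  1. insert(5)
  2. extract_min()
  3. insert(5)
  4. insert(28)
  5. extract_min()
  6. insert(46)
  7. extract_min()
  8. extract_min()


insert(5) -> [5]
extract_min()->5, []
insert(5) -> [5]
insert(28) -> [5, 28]
extract_min()->5, [28]
insert(46) -> [28, 46]
extract_min()->28, [46]
extract_min()->46, []

Final heap: []


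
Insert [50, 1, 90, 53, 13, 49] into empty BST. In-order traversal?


Insert 50: root
Insert 1: L from 50
Insert 90: R from 50
Insert 53: R from 50 -> L from 90
Insert 13: L from 50 -> R from 1
Insert 49: L from 50 -> R from 1 -> R from 13

In-order: [1, 13, 49, 50, 53, 90]


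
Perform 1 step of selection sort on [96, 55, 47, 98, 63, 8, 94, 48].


Initial: [96, 55, 47, 98, 63, 8, 94, 48]
Step 1: min=8 at 5
  Swap: [8, 55, 47, 98, 63, 96, 94, 48]

After 1 step: [8, 55, 47, 98, 63, 96, 94, 48]


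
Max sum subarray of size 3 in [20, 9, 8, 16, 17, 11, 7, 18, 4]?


[0:3]: 37
[1:4]: 33
[2:5]: 41
[3:6]: 44
[4:7]: 35
[5:8]: 36
[6:9]: 29

Max: 44 at [3:6]


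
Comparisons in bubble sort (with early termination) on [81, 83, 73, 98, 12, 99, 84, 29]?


Algorithm: bubble sort (with early termination)
Input: [81, 83, 73, 98, 12, 99, 84, 29]
Sorted: [12, 29, 73, 81, 83, 84, 98, 99]

28


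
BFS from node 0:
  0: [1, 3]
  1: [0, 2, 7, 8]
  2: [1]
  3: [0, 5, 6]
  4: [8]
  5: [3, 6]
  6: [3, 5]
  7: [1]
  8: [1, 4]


Visit 0, enqueue [1, 3]
Visit 1, enqueue [2, 7, 8]
Visit 3, enqueue [5, 6]
Visit 2, enqueue []
Visit 7, enqueue []
Visit 8, enqueue [4]
Visit 5, enqueue []
Visit 6, enqueue []
Visit 4, enqueue []

BFS order: [0, 1, 3, 2, 7, 8, 5, 6, 4]


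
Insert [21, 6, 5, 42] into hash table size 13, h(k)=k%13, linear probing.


Insert 21: h=8 -> slot 8
Insert 6: h=6 -> slot 6
Insert 5: h=5 -> slot 5
Insert 42: h=3 -> slot 3

Table: [None, None, None, 42, None, 5, 6, None, 21, None, None, None, None]


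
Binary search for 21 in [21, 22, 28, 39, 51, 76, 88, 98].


Step 1: lo=0, hi=7, mid=3, val=39
Step 2: lo=0, hi=2, mid=1, val=22
Step 3: lo=0, hi=0, mid=0, val=21

Found at index 0


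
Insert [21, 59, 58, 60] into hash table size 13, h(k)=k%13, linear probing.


Insert 21: h=8 -> slot 8
Insert 59: h=7 -> slot 7
Insert 58: h=6 -> slot 6
Insert 60: h=8, 1 probes -> slot 9

Table: [None, None, None, None, None, None, 58, 59, 21, 60, None, None, None]


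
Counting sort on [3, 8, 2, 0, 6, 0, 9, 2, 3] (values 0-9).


Input: [3, 8, 2, 0, 6, 0, 9, 2, 3]
Counts: [2, 0, 2, 2, 0, 0, 1, 0, 1, 1]

Sorted: [0, 0, 2, 2, 3, 3, 6, 8, 9]


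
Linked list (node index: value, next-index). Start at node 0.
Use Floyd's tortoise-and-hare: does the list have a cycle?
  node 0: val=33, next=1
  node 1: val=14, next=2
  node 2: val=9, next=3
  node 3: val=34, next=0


Floyd's tortoise (slow, +1) and hare (fast, +2):
  init: slow=0, fast=0
  step 1: slow=1, fast=2
  step 2: slow=2, fast=0
  step 3: slow=3, fast=2
  step 4: slow=0, fast=0
  slow == fast at node 0: cycle detected

Cycle: yes


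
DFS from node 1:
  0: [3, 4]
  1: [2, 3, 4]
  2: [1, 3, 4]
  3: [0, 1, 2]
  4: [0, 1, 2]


Visit 1, push [4, 3, 2]
Visit 2, push [4, 3]
Visit 3, push [0]
Visit 0, push [4]
Visit 4, push []

DFS order: [1, 2, 3, 0, 4]


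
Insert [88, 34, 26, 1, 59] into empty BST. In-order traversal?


Insert 88: root
Insert 34: L from 88
Insert 26: L from 88 -> L from 34
Insert 1: L from 88 -> L from 34 -> L from 26
Insert 59: L from 88 -> R from 34

In-order: [1, 26, 34, 59, 88]


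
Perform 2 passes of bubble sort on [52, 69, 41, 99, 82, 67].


Initial: [52, 69, 41, 99, 82, 67]
Pass 1: [52, 41, 69, 82, 67, 99] (3 swaps)
Pass 2: [41, 52, 69, 67, 82, 99] (2 swaps)

After 2 passes: [41, 52, 69, 67, 82, 99]


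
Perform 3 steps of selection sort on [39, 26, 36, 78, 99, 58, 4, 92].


Initial: [39, 26, 36, 78, 99, 58, 4, 92]
Step 1: min=4 at 6
  Swap: [4, 26, 36, 78, 99, 58, 39, 92]
Step 2: min=26 at 1
  Swap: [4, 26, 36, 78, 99, 58, 39, 92]
Step 3: min=36 at 2
  Swap: [4, 26, 36, 78, 99, 58, 39, 92]

After 3 steps: [4, 26, 36, 78, 99, 58, 39, 92]


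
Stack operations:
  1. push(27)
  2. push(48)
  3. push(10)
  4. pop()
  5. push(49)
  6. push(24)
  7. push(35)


push(27) -> [27]
push(48) -> [27, 48]
push(10) -> [27, 48, 10]
pop()->10, [27, 48]
push(49) -> [27, 48, 49]
push(24) -> [27, 48, 49, 24]
push(35) -> [27, 48, 49, 24, 35]

Final stack: [27, 48, 49, 24, 35]


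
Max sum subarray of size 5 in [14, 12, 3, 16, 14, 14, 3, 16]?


[0:5]: 59
[1:6]: 59
[2:7]: 50
[3:8]: 63

Max: 63 at [3:8]


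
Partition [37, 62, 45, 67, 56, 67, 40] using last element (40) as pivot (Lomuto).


Pivot: 40
  37 <= 40: advance i (no swap)
Place pivot at 1: [37, 40, 45, 67, 56, 67, 62]

Partitioned: [37, 40, 45, 67, 56, 67, 62]


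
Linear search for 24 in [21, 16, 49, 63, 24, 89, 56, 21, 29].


i=0: 21!=24
i=1: 16!=24
i=2: 49!=24
i=3: 63!=24
i=4: 24==24 found!

Found at 4, 5 comps


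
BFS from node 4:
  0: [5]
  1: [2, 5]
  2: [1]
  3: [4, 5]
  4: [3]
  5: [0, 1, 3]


Visit 4, enqueue [3]
Visit 3, enqueue [5]
Visit 5, enqueue [0, 1]
Visit 0, enqueue []
Visit 1, enqueue [2]
Visit 2, enqueue []

BFS order: [4, 3, 5, 0, 1, 2]


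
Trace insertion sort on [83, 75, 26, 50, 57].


Initial: [83, 75, 26, 50, 57]
Insert 75: [75, 83, 26, 50, 57]
Insert 26: [26, 75, 83, 50, 57]
Insert 50: [26, 50, 75, 83, 57]
Insert 57: [26, 50, 57, 75, 83]

Sorted: [26, 50, 57, 75, 83]


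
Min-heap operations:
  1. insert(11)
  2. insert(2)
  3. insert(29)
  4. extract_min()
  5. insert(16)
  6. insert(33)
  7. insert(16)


insert(11) -> [11]
insert(2) -> [2, 11]
insert(29) -> [2, 11, 29]
extract_min()->2, [11, 29]
insert(16) -> [11, 29, 16]
insert(33) -> [11, 29, 16, 33]
insert(16) -> [11, 16, 16, 33, 29]

Final heap: [11, 16, 16, 33, 29]
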